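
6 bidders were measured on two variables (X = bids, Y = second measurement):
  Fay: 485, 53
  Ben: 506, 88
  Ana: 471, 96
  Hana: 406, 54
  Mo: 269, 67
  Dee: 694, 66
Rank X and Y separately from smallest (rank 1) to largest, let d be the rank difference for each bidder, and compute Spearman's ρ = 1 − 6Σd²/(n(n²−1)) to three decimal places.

-0.029

Ranks of variable 1: 4, 5, 3, 2, 1, 6
Ranks of variable 2: 1, 5, 6, 2, 4, 3
d = r₁ − r₂: 3, 0, -3, 0, -3, 3
d²: 9, 0, 9, 0, 9, 9; Σd² = 36
ρ = 1 − 6·36/(6·35) = 1 − 216/210 = -0.029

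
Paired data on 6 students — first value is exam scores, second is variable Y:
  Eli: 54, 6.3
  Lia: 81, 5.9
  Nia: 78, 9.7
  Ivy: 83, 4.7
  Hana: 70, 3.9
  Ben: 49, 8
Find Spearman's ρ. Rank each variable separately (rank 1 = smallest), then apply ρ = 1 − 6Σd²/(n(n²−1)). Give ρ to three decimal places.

-0.371

Ranks of variable 1: 2, 5, 4, 6, 3, 1
Ranks of variable 2: 4, 3, 6, 2, 1, 5
d = r₁ − r₂: -2, 2, -2, 4, 2, -4
d²: 4, 4, 4, 16, 4, 16; Σd² = 48
ρ = 1 − 6·48/(6·35) = 1 − 288/210 = -0.371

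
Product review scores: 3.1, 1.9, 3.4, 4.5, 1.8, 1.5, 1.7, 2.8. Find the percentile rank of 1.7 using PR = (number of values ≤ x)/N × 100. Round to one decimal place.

25.0

N = 8.
Strictly below 1.7: 1. Equal to 1.7: 1.
PR = 2/8 × 100 = 25.0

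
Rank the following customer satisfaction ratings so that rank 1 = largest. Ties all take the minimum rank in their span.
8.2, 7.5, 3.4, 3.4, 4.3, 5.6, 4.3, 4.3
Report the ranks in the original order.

Sorted (descending): 8.2, 7.5, 5.6, 4.3, 4.3, 4.3, 3.4, 3.4
The 3 values of 4.3 occupy positions 4–6 → each gets rank 4.
The 2 values of 3.4 occupy positions 7–8 → each gets rank 7.

1, 2, 7, 7, 4, 3, 4, 4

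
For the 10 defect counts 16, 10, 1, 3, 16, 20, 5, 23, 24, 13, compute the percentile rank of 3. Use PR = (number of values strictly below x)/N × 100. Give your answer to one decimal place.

10.0

N = 10.
Strictly below 3: 1. Equal to 3: 1.
PR = 1/10 × 100 = 10.0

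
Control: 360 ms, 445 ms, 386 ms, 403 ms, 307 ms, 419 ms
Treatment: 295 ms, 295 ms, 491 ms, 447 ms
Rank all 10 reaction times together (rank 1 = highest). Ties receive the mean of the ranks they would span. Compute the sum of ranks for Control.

33

Sorted (descending): 491, 447, 445, 419, 403, 386, 360, 307, 295, 295
The 2 values of 295 occupy positions 9–10 → average rank (9+10)/2 = 9.5.
Control values → pooled ranks: 360→7, 445→3, 386→6, 403→5, 307→8, 419→4
Rank sum = 7 + 3 + 6 + 5 + 8 + 4 = 33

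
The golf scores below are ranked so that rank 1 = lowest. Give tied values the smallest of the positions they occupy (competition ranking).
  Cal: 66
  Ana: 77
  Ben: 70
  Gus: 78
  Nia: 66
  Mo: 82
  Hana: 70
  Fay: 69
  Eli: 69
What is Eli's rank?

Sorted (ascending): 66, 66, 69, 69, 70, 70, 77, 78, 82
The 2 values of 66 occupy positions 1–2 → each gets rank 1.
The 2 values of 69 occupy positions 3–4 → each gets rank 3.
The 2 values of 70 occupy positions 5–6 → each gets rank 5.
Eli has value 69 → rank 3.

3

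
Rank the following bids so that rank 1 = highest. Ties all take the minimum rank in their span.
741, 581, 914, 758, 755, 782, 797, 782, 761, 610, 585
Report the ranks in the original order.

Sorted (descending): 914, 797, 782, 782, 761, 758, 755, 741, 610, 585, 581
The 2 values of 782 occupy positions 3–4 → each gets rank 3.

8, 11, 1, 6, 7, 3, 2, 3, 5, 9, 10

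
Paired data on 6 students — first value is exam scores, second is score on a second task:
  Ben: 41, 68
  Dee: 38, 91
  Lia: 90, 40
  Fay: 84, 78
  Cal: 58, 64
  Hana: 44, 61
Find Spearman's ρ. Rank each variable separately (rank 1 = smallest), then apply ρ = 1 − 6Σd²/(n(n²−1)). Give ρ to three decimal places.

-0.600

Ranks of variable 1: 2, 1, 6, 5, 4, 3
Ranks of variable 2: 4, 6, 1, 5, 3, 2
d = r₁ − r₂: -2, -5, 5, 0, 1, 1
d²: 4, 25, 25, 0, 1, 1; Σd² = 56
ρ = 1 − 6·56/(6·35) = 1 − 336/210 = -0.600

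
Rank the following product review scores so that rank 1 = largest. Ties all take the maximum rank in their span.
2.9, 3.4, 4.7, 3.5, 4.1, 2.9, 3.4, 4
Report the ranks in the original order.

8, 6, 1, 4, 2, 8, 6, 3

Sorted (descending): 4.7, 4.1, 4, 3.5, 3.4, 3.4, 2.9, 2.9
The 2 values of 3.4 occupy positions 5–6 → each gets rank 6.
The 2 values of 2.9 occupy positions 7–8 → each gets rank 8.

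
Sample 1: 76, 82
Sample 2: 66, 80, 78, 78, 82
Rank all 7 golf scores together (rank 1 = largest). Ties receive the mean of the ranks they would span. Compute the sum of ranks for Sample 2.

Sorted (descending): 82, 82, 80, 78, 78, 76, 66
The 2 values of 82 occupy positions 1–2 → average rank (1+2)/2 = 1.5.
The 2 values of 78 occupy positions 4–5 → average rank (4+5)/2 = 4.5.
Sample 2 values → pooled ranks: 66→7, 80→3, 78→4.5, 78→4.5, 82→1.5
Rank sum = 7 + 3 + 4.5 + 4.5 + 1.5 = 20.5

20.5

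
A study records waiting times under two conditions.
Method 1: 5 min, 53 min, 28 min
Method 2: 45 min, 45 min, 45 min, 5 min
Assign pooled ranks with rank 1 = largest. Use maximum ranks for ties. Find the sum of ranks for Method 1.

13

Sorted (descending): 53, 45, 45, 45, 28, 5, 5
The 3 values of 45 occupy positions 2–4 → each gets rank 4.
The 2 values of 5 occupy positions 6–7 → each gets rank 7.
Method 1 values → pooled ranks: 5→7, 53→1, 28→5
Rank sum = 7 + 1 + 5 = 13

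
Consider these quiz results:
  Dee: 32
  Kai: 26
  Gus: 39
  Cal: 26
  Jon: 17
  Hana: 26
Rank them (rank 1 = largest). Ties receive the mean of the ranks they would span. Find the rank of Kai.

4

Sorted (descending): 39, 32, 26, 26, 26, 17
The 3 values of 26 occupy positions 3–5 → average rank 4.
Kai has value 26 → rank 4.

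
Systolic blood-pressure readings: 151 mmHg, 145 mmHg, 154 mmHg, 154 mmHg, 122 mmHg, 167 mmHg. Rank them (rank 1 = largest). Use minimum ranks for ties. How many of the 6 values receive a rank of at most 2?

3

Sorted (descending): 167, 154, 154, 151, 145, 122
The 2 values of 154 occupy positions 2–3 → each gets rank 2.
Ranks ≤ 2: {1, 2, 2} → 3 values.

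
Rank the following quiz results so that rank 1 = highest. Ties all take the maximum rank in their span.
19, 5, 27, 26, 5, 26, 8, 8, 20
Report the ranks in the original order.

Sorted (descending): 27, 26, 26, 20, 19, 8, 8, 5, 5
The 2 values of 26 occupy positions 2–3 → each gets rank 3.
The 2 values of 8 occupy positions 6–7 → each gets rank 7.
The 2 values of 5 occupy positions 8–9 → each gets rank 9.

5, 9, 1, 3, 9, 3, 7, 7, 4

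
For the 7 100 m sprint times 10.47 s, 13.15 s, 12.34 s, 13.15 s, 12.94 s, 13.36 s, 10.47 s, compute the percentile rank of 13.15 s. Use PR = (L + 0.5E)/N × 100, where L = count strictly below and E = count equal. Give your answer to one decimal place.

N = 7.
Strictly below 13.15: 4. Equal to 13.15: 2.
PR = (4 + 0.5·2)/7 × 100 = 71.4

71.4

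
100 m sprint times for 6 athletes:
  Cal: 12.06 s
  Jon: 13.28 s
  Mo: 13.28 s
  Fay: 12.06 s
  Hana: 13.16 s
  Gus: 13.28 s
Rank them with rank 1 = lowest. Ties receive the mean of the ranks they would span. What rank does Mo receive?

Sorted (ascending): 12.06, 12.06, 13.16, 13.28, 13.28, 13.28
The 2 values of 12.06 occupy positions 1–2 → average rank (1+2)/2 = 1.5.
The 3 values of 13.28 occupy positions 4–6 → average rank 5.
Mo has value 13.28 s → rank 5.

5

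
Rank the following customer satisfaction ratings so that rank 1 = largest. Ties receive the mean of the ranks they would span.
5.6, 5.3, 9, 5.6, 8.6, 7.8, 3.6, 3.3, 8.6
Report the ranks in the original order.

Sorted (descending): 9, 8.6, 8.6, 7.8, 5.6, 5.6, 5.3, 3.6, 3.3
The 2 values of 8.6 occupy positions 2–3 → average rank (2+3)/2 = 2.5.
The 2 values of 5.6 occupy positions 5–6 → average rank (5+6)/2 = 5.5.

5.5, 7, 1, 5.5, 2.5, 4, 8, 9, 2.5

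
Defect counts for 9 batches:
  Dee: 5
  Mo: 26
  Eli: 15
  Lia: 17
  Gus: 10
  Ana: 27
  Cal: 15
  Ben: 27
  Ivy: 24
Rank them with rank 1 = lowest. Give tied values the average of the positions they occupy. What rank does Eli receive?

Sorted (ascending): 5, 10, 15, 15, 17, 24, 26, 27, 27
The 2 values of 15 occupy positions 3–4 → average rank (3+4)/2 = 3.5.
The 2 values of 27 occupy positions 8–9 → average rank (8+9)/2 = 8.5.
Eli has value 15 → rank 3.5.

3.5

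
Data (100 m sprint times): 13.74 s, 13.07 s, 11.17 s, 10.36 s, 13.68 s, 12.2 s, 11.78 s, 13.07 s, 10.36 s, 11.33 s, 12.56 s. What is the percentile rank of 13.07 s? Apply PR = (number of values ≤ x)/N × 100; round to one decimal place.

81.8

N = 11.
Strictly below 13.07: 7. Equal to 13.07: 2.
PR = 9/11 × 100 = 81.8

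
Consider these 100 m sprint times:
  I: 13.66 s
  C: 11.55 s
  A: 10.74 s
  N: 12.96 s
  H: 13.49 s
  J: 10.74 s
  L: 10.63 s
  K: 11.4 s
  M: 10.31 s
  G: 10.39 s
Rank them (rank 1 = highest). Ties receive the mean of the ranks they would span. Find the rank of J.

Sorted (descending): 13.66, 13.49, 12.96, 11.55, 11.4, 10.74, 10.74, 10.63, 10.39, 10.31
The 2 values of 10.74 occupy positions 6–7 → average rank (6+7)/2 = 6.5.
J has value 10.74 s → rank 6.5.

6.5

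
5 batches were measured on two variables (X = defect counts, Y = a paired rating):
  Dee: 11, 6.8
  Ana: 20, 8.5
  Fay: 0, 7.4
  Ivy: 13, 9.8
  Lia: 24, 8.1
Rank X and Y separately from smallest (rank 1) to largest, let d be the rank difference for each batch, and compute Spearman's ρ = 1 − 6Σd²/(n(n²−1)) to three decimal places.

Ranks of variable 1: 2, 4, 1, 3, 5
Ranks of variable 2: 1, 4, 2, 5, 3
d = r₁ − r₂: 1, 0, -1, -2, 2
d²: 1, 0, 1, 4, 4; Σd² = 10
ρ = 1 − 6·10/(5·24) = 1 − 60/120 = 0.500

0.500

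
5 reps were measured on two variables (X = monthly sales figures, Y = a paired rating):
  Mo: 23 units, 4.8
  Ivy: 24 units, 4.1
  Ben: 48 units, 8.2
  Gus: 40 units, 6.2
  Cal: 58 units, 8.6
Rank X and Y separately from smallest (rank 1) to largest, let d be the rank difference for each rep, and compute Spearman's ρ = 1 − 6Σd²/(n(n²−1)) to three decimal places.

Ranks of variable 1: 1, 2, 4, 3, 5
Ranks of variable 2: 2, 1, 4, 3, 5
d = r₁ − r₂: -1, 1, 0, 0, 0
d²: 1, 1, 0, 0, 0; Σd² = 2
ρ = 1 − 6·2/(5·24) = 1 − 12/120 = 0.900

0.900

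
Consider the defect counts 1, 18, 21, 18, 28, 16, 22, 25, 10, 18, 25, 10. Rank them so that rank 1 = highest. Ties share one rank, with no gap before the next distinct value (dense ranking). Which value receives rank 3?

Sorted (descending): 28, 25, 25, 22, 21, 18, 18, 18, 16, 10, 10, 1
The 2 values of 25 share dense rank 2.
The 3 values of 18 share dense rank 5.
The 2 values of 10 share dense rank 7.
Remaining distinct values take the next consecutive integers.
Rank 3 → value 22.

22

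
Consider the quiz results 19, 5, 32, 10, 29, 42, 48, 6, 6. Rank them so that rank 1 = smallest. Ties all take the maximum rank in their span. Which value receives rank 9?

Sorted (ascending): 5, 6, 6, 10, 19, 29, 32, 42, 48
The 2 values of 6 occupy positions 2–3 → each gets rank 3.
Rank 9 → value 48.

48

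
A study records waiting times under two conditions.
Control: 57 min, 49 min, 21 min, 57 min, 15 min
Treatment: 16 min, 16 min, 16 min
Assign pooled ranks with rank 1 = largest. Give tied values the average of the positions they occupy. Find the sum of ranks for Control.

Sorted (descending): 57, 57, 49, 21, 16, 16, 16, 15
The 2 values of 57 occupy positions 1–2 → average rank (1+2)/2 = 1.5.
The 3 values of 16 occupy positions 5–7 → average rank 6.
Control values → pooled ranks: 57→1.5, 49→3, 21→4, 57→1.5, 15→8
Rank sum = 1.5 + 3 + 4 + 1.5 + 8 = 18

18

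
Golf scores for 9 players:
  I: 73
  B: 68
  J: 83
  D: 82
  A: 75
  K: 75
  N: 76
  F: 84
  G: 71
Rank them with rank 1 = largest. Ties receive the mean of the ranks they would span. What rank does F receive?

1

Sorted (descending): 84, 83, 82, 76, 75, 75, 73, 71, 68
The 2 values of 75 occupy positions 5–6 → average rank (5+6)/2 = 5.5.
F has value 84 → rank 1.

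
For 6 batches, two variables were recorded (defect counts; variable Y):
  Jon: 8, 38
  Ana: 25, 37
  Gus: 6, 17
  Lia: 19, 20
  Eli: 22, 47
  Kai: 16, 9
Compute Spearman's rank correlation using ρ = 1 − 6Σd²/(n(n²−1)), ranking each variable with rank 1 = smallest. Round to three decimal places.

Ranks of variable 1: 2, 6, 1, 4, 5, 3
Ranks of variable 2: 5, 4, 2, 3, 6, 1
d = r₁ − r₂: -3, 2, -1, 1, -1, 2
d²: 9, 4, 1, 1, 1, 4; Σd² = 20
ρ = 1 − 6·20/(6·35) = 1 − 120/210 = 0.429

0.429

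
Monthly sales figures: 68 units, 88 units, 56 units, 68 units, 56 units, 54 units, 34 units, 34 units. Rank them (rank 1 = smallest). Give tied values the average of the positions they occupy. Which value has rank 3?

54

Sorted (ascending): 34, 34, 54, 56, 56, 68, 68, 88
The 2 values of 34 occupy positions 1–2 → average rank (1+2)/2 = 1.5.
The 2 values of 56 occupy positions 4–5 → average rank (4+5)/2 = 4.5.
The 2 values of 68 occupy positions 6–7 → average rank (6+7)/2 = 6.5.
Rank 3 → value 54.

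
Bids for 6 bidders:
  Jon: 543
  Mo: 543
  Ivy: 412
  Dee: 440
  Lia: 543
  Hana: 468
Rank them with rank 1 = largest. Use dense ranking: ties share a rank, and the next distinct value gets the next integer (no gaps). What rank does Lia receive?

Sorted (descending): 543, 543, 543, 468, 440, 412
The 3 values of 543 share dense rank 1.
Remaining distinct values take the next consecutive integers.
Lia has value 543 → rank 1.

1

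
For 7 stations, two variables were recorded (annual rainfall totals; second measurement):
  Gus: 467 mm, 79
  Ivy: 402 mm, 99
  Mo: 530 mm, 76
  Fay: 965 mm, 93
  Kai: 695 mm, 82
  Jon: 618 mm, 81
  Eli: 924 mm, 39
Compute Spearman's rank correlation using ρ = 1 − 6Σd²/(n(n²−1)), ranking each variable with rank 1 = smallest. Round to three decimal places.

Ranks of variable 1: 2, 1, 3, 7, 5, 4, 6
Ranks of variable 2: 3, 7, 2, 6, 5, 4, 1
d = r₁ − r₂: -1, -6, 1, 1, 0, 0, 5
d²: 1, 36, 1, 1, 0, 0, 25; Σd² = 64
ρ = 1 − 6·64/(7·48) = 1 − 384/336 = -0.143

-0.143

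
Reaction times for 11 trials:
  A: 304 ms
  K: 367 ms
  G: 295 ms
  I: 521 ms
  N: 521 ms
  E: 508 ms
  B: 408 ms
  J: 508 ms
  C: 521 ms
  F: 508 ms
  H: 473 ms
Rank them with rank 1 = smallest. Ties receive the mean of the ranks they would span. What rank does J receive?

Sorted (ascending): 295, 304, 367, 408, 473, 508, 508, 508, 521, 521, 521
The 3 values of 508 occupy positions 6–8 → average rank 7.
The 3 values of 521 occupy positions 9–11 → average rank 10.
J has value 508 ms → rank 7.

7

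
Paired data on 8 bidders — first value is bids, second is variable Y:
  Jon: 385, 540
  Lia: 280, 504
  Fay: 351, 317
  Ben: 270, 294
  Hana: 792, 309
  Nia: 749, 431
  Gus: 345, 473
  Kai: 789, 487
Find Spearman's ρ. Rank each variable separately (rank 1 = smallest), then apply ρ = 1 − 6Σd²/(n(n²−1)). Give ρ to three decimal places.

0.048

Ranks of variable 1: 5, 2, 4, 1, 8, 6, 3, 7
Ranks of variable 2: 8, 7, 3, 1, 2, 4, 5, 6
d = r₁ − r₂: -3, -5, 1, 0, 6, 2, -2, 1
d²: 9, 25, 1, 0, 36, 4, 4, 1; Σd² = 80
ρ = 1 − 6·80/(8·63) = 1 − 480/504 = 0.048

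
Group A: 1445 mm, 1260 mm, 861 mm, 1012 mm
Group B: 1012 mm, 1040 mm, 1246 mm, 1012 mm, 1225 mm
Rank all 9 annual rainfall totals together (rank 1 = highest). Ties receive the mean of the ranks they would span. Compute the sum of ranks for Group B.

Sorted (descending): 1445, 1260, 1246, 1225, 1040, 1012, 1012, 1012, 861
The 3 values of 1012 occupy positions 6–8 → average rank 7.
Group B values → pooled ranks: 1012→7, 1040→5, 1246→3, 1012→7, 1225→4
Rank sum = 7 + 5 + 3 + 7 + 4 = 26

26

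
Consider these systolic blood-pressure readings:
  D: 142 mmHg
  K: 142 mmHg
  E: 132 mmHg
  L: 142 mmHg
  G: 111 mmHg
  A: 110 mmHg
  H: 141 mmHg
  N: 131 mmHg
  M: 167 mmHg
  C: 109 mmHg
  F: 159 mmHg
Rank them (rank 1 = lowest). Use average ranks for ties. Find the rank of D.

Sorted (ascending): 109, 110, 111, 131, 132, 141, 142, 142, 142, 159, 167
The 3 values of 142 occupy positions 7–9 → average rank 8.
D has value 142 mmHg → rank 8.

8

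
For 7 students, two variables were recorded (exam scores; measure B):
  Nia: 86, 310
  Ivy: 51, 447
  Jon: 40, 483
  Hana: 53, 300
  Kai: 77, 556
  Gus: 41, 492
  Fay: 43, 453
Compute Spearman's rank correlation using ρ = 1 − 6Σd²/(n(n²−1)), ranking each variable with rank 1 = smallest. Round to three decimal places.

Ranks of variable 1: 7, 4, 1, 5, 6, 2, 3
Ranks of variable 2: 2, 3, 5, 1, 7, 6, 4
d = r₁ − r₂: 5, 1, -4, 4, -1, -4, -1
d²: 25, 1, 16, 16, 1, 16, 1; Σd² = 76
ρ = 1 − 6·76/(7·48) = 1 − 456/336 = -0.357

-0.357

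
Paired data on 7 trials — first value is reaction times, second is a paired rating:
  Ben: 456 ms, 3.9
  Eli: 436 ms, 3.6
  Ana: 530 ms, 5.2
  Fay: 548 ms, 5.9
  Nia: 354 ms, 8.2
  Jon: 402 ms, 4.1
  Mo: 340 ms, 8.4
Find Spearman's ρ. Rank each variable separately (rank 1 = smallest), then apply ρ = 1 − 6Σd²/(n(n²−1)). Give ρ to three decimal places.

-0.393

Ranks of variable 1: 5, 4, 6, 7, 2, 3, 1
Ranks of variable 2: 2, 1, 4, 5, 6, 3, 7
d = r₁ − r₂: 3, 3, 2, 2, -4, 0, -6
d²: 9, 9, 4, 4, 16, 0, 36; Σd² = 78
ρ = 1 − 6·78/(7·48) = 1 − 468/336 = -0.393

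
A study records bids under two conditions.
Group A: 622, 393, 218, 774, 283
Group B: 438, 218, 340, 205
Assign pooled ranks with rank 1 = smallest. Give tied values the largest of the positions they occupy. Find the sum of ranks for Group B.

Sorted (ascending): 205, 218, 218, 283, 340, 393, 438, 622, 774
The 2 values of 218 occupy positions 2–3 → each gets rank 3.
Group B values → pooled ranks: 438→7, 218→3, 340→5, 205→1
Rank sum = 7 + 3 + 5 + 1 = 16

16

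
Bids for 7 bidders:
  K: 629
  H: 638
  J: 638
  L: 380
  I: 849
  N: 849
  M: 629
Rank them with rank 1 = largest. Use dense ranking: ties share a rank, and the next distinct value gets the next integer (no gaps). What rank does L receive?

Sorted (descending): 849, 849, 638, 638, 629, 629, 380
The 2 values of 849 share dense rank 1.
The 2 values of 638 share dense rank 2.
The 2 values of 629 share dense rank 3.
Remaining distinct values take the next consecutive integers.
L has value 380 → rank 4.

4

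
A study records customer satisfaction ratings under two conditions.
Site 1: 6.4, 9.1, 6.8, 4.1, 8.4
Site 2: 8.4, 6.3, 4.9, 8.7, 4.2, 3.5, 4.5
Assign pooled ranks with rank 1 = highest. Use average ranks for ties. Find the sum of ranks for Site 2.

Sorted (descending): 9.1, 8.7, 8.4, 8.4, 6.8, 6.4, 6.3, 4.9, 4.5, 4.2, 4.1, 3.5
The 2 values of 8.4 occupy positions 3–4 → average rank (3+4)/2 = 3.5.
Site 2 values → pooled ranks: 8.4→3.5, 6.3→7, 4.9→8, 8.7→2, 4.2→10, 3.5→12, 4.5→9
Rank sum = 3.5 + 7 + 8 + 2 + 10 + 12 + 9 = 51.5

51.5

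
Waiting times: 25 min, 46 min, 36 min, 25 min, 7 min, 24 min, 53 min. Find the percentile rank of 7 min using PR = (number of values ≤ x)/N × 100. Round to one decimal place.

14.3

N = 7.
Strictly below 7: 0. Equal to 7: 1.
PR = 1/7 × 100 = 14.3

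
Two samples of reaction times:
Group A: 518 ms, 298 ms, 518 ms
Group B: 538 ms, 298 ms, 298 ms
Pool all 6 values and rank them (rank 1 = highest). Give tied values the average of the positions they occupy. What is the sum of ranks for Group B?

11

Sorted (descending): 538, 518, 518, 298, 298, 298
The 2 values of 518 occupy positions 2–3 → average rank (2+3)/2 = 2.5.
The 3 values of 298 occupy positions 4–6 → average rank 5.
Group B values → pooled ranks: 538→1, 298→5, 298→5
Rank sum = 1 + 5 + 5 = 11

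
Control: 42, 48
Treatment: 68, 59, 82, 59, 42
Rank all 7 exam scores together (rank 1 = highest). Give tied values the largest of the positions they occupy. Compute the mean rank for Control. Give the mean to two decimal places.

Sorted (descending): 82, 68, 59, 59, 48, 42, 42
The 2 values of 59 occupy positions 3–4 → each gets rank 4.
The 2 values of 42 occupy positions 6–7 → each gets rank 7.
Control values → pooled ranks: 42→7, 48→5
Mean rank = (7 + 5) / 2 = 6.00

6.00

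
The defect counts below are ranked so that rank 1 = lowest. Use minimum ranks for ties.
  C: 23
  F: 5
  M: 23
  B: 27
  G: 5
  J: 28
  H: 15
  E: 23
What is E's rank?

4

Sorted (ascending): 5, 5, 15, 23, 23, 23, 27, 28
The 2 values of 5 occupy positions 1–2 → each gets rank 1.
The 3 values of 23 occupy positions 4–6 → each gets rank 4.
E has value 23 → rank 4.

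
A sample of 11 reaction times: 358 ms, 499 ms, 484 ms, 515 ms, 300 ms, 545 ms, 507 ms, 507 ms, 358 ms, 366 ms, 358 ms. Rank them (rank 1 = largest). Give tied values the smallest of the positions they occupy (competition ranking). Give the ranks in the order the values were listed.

Sorted (descending): 545, 515, 507, 507, 499, 484, 366, 358, 358, 358, 300
The 2 values of 507 occupy positions 3–4 → each gets rank 3.
The 3 values of 358 occupy positions 8–10 → each gets rank 8.

8, 5, 6, 2, 11, 1, 3, 3, 8, 7, 8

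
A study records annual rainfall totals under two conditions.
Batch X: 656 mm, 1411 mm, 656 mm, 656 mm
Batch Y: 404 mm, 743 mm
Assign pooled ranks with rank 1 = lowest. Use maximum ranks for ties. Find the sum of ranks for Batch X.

Sorted (ascending): 404, 656, 656, 656, 743, 1411
The 3 values of 656 occupy positions 2–4 → each gets rank 4.
Batch X values → pooled ranks: 656→4, 1411→6, 656→4, 656→4
Rank sum = 4 + 6 + 4 + 4 = 18

18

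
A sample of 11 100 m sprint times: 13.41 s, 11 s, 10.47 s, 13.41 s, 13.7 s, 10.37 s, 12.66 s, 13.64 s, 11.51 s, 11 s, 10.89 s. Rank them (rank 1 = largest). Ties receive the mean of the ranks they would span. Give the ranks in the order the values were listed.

Sorted (descending): 13.7, 13.64, 13.41, 13.41, 12.66, 11.51, 11, 11, 10.89, 10.47, 10.37
The 2 values of 13.41 occupy positions 3–4 → average rank (3+4)/2 = 3.5.
The 2 values of 11 occupy positions 7–8 → average rank (7+8)/2 = 7.5.

3.5, 7.5, 10, 3.5, 1, 11, 5, 2, 6, 7.5, 9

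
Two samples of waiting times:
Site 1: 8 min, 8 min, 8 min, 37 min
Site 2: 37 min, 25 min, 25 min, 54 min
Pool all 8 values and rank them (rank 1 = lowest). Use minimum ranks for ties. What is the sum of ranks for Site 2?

22

Sorted (ascending): 8, 8, 8, 25, 25, 37, 37, 54
The 3 values of 8 occupy positions 1–3 → each gets rank 1.
The 2 values of 25 occupy positions 4–5 → each gets rank 4.
The 2 values of 37 occupy positions 6–7 → each gets rank 6.
Site 2 values → pooled ranks: 37→6, 25→4, 25→4, 54→8
Rank sum = 6 + 4 + 4 + 8 = 22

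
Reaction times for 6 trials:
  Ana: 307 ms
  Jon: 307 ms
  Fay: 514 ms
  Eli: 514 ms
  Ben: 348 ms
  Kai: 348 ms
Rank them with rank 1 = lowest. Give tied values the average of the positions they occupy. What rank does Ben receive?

3.5

Sorted (ascending): 307, 307, 348, 348, 514, 514
The 2 values of 307 occupy positions 1–2 → average rank (1+2)/2 = 1.5.
The 2 values of 348 occupy positions 3–4 → average rank (3+4)/2 = 3.5.
The 2 values of 514 occupy positions 5–6 → average rank (5+6)/2 = 5.5.
Ben has value 348 ms → rank 3.5.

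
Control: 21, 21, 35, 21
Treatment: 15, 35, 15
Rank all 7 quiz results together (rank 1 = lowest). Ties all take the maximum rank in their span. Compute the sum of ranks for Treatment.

11

Sorted (ascending): 15, 15, 21, 21, 21, 35, 35
The 2 values of 15 occupy positions 1–2 → each gets rank 2.
The 3 values of 21 occupy positions 3–5 → each gets rank 5.
The 2 values of 35 occupy positions 6–7 → each gets rank 7.
Treatment values → pooled ranks: 15→2, 35→7, 15→2
Rank sum = 2 + 7 + 2 = 11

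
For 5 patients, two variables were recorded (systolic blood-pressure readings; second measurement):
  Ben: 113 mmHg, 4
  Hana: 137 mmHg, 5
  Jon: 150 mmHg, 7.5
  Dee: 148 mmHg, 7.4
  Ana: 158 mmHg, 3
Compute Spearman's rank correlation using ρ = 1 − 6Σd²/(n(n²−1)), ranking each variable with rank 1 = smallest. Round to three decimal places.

Ranks of variable 1: 1, 2, 4, 3, 5
Ranks of variable 2: 2, 3, 5, 4, 1
d = r₁ − r₂: -1, -1, -1, -1, 4
d²: 1, 1, 1, 1, 16; Σd² = 20
ρ = 1 − 6·20/(5·24) = 1 − 120/120 = 0.000

0.000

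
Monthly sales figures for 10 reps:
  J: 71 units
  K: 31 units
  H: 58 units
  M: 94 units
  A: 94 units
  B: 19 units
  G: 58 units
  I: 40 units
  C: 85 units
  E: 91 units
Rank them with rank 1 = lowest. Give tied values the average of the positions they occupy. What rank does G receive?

Sorted (ascending): 19, 31, 40, 58, 58, 71, 85, 91, 94, 94
The 2 values of 58 occupy positions 4–5 → average rank (4+5)/2 = 4.5.
The 2 values of 94 occupy positions 9–10 → average rank (9+10)/2 = 9.5.
G has value 58 units → rank 4.5.

4.5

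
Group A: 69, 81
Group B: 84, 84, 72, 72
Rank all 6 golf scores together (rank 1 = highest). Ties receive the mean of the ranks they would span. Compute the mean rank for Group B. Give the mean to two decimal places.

3.00

Sorted (descending): 84, 84, 81, 72, 72, 69
The 2 values of 84 occupy positions 1–2 → average rank (1+2)/2 = 1.5.
The 2 values of 72 occupy positions 4–5 → average rank (4+5)/2 = 4.5.
Group B values → pooled ranks: 84→1.5, 84→1.5, 72→4.5, 72→4.5
Mean rank = (1.5 + 1.5 + 4.5 + 4.5) / 4 = 3.00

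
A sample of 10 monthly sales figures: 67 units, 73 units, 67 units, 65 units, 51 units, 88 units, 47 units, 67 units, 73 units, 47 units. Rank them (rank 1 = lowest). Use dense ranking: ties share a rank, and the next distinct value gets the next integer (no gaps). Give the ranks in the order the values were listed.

4, 5, 4, 3, 2, 6, 1, 4, 5, 1

Sorted (ascending): 47, 47, 51, 65, 67, 67, 67, 73, 73, 88
The 2 values of 47 share dense rank 1.
The 3 values of 67 share dense rank 4.
The 2 values of 73 share dense rank 5.
Remaining distinct values take the next consecutive integers.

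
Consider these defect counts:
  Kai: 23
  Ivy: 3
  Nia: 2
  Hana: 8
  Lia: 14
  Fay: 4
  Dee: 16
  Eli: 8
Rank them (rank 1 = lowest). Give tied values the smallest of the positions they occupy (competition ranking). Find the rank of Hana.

4

Sorted (ascending): 2, 3, 4, 8, 8, 14, 16, 23
The 2 values of 8 occupy positions 4–5 → each gets rank 4.
Hana has value 8 → rank 4.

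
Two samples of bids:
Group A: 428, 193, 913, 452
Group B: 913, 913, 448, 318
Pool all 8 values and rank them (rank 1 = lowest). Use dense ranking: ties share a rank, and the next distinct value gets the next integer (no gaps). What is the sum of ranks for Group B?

Sorted (ascending): 193, 318, 428, 448, 452, 913, 913, 913
The 3 values of 913 share dense rank 6.
Remaining distinct values take the next consecutive integers.
Group B values → pooled ranks: 913→6, 913→6, 448→4, 318→2
Rank sum = 6 + 6 + 4 + 2 = 18

18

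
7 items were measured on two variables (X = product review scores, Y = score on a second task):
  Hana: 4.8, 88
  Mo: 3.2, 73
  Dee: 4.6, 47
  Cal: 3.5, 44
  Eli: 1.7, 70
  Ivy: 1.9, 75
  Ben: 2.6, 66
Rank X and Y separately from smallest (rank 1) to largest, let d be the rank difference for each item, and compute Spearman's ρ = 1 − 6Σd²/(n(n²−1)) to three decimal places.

Ranks of variable 1: 7, 4, 6, 5, 1, 2, 3
Ranks of variable 2: 7, 5, 2, 1, 4, 6, 3
d = r₁ − r₂: 0, -1, 4, 4, -3, -4, 0
d²: 0, 1, 16, 16, 9, 16, 0; Σd² = 58
ρ = 1 − 6·58/(7·48) = 1 − 348/336 = -0.036

-0.036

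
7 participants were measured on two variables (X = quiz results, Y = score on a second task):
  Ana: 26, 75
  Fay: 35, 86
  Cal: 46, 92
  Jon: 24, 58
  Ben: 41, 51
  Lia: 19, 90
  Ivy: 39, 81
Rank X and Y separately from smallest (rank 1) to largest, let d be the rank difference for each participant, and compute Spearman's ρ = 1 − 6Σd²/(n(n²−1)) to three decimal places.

0.071

Ranks of variable 1: 3, 4, 7, 2, 6, 1, 5
Ranks of variable 2: 3, 5, 7, 2, 1, 6, 4
d = r₁ − r₂: 0, -1, 0, 0, 5, -5, 1
d²: 0, 1, 0, 0, 25, 25, 1; Σd² = 52
ρ = 1 − 6·52/(7·48) = 1 − 312/336 = 0.071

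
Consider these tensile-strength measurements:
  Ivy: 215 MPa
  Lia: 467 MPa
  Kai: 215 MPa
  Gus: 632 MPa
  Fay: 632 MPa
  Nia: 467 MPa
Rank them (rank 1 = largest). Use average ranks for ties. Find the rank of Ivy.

5.5

Sorted (descending): 632, 632, 467, 467, 215, 215
The 2 values of 632 occupy positions 1–2 → average rank (1+2)/2 = 1.5.
The 2 values of 467 occupy positions 3–4 → average rank (3+4)/2 = 3.5.
The 2 values of 215 occupy positions 5–6 → average rank (5+6)/2 = 5.5.
Ivy has value 215 MPa → rank 5.5.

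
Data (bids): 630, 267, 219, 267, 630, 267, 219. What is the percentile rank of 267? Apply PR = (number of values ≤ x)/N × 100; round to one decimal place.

71.4

N = 7.
Strictly below 267: 2. Equal to 267: 3.
PR = 5/7 × 100 = 71.4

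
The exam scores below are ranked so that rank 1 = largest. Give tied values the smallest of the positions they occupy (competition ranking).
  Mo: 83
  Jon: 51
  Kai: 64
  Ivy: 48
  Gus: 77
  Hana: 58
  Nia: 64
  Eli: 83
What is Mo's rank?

1

Sorted (descending): 83, 83, 77, 64, 64, 58, 51, 48
The 2 values of 83 occupy positions 1–2 → each gets rank 1.
The 2 values of 64 occupy positions 4–5 → each gets rank 4.
Mo has value 83 → rank 1.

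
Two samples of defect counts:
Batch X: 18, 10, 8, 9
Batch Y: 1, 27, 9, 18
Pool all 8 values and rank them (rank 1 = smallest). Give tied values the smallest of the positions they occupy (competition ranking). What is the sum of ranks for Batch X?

Sorted (ascending): 1, 8, 9, 9, 10, 18, 18, 27
The 2 values of 9 occupy positions 3–4 → each gets rank 3.
The 2 values of 18 occupy positions 6–7 → each gets rank 6.
Batch X values → pooled ranks: 18→6, 10→5, 8→2, 9→3
Rank sum = 6 + 5 + 2 + 3 = 16

16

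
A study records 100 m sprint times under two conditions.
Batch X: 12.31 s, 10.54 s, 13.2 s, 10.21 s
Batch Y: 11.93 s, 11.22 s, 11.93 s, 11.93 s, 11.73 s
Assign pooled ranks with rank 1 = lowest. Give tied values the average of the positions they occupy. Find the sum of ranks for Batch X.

20

Sorted (ascending): 10.21, 10.54, 11.22, 11.73, 11.93, 11.93, 11.93, 12.31, 13.2
The 3 values of 11.93 occupy positions 5–7 → average rank 6.
Batch X values → pooled ranks: 12.31→8, 10.54→2, 13.2→9, 10.21→1
Rank sum = 8 + 2 + 9 + 1 = 20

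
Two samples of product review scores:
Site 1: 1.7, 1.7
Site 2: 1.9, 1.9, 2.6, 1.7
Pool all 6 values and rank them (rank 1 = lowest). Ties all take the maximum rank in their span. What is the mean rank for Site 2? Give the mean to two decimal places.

Sorted (ascending): 1.7, 1.7, 1.7, 1.9, 1.9, 2.6
The 3 values of 1.7 occupy positions 1–3 → each gets rank 3.
The 2 values of 1.9 occupy positions 4–5 → each gets rank 5.
Site 2 values → pooled ranks: 1.9→5, 1.9→5, 2.6→6, 1.7→3
Mean rank = (5 + 5 + 6 + 3) / 4 = 4.75

4.75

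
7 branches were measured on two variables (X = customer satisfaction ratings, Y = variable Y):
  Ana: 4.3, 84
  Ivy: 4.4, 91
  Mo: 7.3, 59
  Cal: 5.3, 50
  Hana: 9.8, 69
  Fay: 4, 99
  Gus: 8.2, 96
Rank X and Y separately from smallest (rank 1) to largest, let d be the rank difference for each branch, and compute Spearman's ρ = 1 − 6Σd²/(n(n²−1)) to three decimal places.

-0.393

Ranks of variable 1: 2, 3, 5, 4, 7, 1, 6
Ranks of variable 2: 4, 5, 2, 1, 3, 7, 6
d = r₁ − r₂: -2, -2, 3, 3, 4, -6, 0
d²: 4, 4, 9, 9, 16, 36, 0; Σd² = 78
ρ = 1 − 6·78/(7·48) = 1 − 468/336 = -0.393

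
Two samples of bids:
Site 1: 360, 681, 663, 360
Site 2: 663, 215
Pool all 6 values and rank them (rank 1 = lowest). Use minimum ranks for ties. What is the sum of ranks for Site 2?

5

Sorted (ascending): 215, 360, 360, 663, 663, 681
The 2 values of 360 occupy positions 2–3 → each gets rank 2.
The 2 values of 663 occupy positions 4–5 → each gets rank 4.
Site 2 values → pooled ranks: 663→4, 215→1
Rank sum = 4 + 1 = 5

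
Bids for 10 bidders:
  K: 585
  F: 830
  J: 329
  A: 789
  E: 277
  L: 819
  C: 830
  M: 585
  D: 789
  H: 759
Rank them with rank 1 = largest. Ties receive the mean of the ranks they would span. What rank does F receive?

Sorted (descending): 830, 830, 819, 789, 789, 759, 585, 585, 329, 277
The 2 values of 830 occupy positions 1–2 → average rank (1+2)/2 = 1.5.
The 2 values of 789 occupy positions 4–5 → average rank (4+5)/2 = 4.5.
The 2 values of 585 occupy positions 7–8 → average rank (7+8)/2 = 7.5.
F has value 830 → rank 1.5.

1.5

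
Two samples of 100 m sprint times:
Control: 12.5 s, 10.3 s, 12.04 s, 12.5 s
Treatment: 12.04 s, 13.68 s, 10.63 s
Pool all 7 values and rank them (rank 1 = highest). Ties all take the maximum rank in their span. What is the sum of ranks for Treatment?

12

Sorted (descending): 13.68, 12.5, 12.5, 12.04, 12.04, 10.63, 10.3
The 2 values of 12.5 occupy positions 2–3 → each gets rank 3.
The 2 values of 12.04 occupy positions 4–5 → each gets rank 5.
Treatment values → pooled ranks: 12.04→5, 13.68→1, 10.63→6
Rank sum = 5 + 1 + 6 = 12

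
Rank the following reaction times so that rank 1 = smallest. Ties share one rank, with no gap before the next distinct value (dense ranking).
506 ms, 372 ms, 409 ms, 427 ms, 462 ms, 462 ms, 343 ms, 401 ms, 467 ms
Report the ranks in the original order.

Sorted (ascending): 343, 372, 401, 409, 427, 462, 462, 467, 506
The 2 values of 462 share dense rank 6.
Remaining distinct values take the next consecutive integers.

8, 2, 4, 5, 6, 6, 1, 3, 7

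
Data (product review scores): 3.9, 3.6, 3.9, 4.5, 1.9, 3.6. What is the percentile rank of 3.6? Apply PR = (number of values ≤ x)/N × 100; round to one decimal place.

N = 6.
Strictly below 3.6: 1. Equal to 3.6: 2.
PR = 3/6 × 100 = 50.0

50.0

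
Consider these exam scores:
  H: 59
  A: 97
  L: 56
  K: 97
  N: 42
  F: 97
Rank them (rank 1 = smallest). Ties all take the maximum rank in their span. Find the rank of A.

6

Sorted (ascending): 42, 56, 59, 97, 97, 97
The 3 values of 97 occupy positions 4–6 → each gets rank 6.
A has value 97 → rank 6.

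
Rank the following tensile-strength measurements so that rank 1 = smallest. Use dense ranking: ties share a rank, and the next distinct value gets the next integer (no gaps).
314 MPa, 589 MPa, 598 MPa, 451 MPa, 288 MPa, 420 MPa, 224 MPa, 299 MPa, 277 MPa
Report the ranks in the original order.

5, 8, 9, 7, 3, 6, 1, 4, 2

Sorted (ascending): 224, 277, 288, 299, 314, 420, 451, 589, 598
No ties — each value takes its position as its rank.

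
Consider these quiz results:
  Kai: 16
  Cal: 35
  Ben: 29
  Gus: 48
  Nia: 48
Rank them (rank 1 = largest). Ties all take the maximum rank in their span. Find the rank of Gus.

Sorted (descending): 48, 48, 35, 29, 16
The 2 values of 48 occupy positions 1–2 → each gets rank 2.
Gus has value 48 → rank 2.

2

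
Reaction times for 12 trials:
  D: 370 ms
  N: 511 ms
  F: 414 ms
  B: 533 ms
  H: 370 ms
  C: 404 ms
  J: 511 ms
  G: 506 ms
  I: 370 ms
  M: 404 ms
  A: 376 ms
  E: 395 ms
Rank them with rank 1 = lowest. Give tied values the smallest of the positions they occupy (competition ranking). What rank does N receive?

Sorted (ascending): 370, 370, 370, 376, 395, 404, 404, 414, 506, 511, 511, 533
The 3 values of 370 occupy positions 1–3 → each gets rank 1.
The 2 values of 404 occupy positions 6–7 → each gets rank 6.
The 2 values of 511 occupy positions 10–11 → each gets rank 10.
N has value 511 ms → rank 10.

10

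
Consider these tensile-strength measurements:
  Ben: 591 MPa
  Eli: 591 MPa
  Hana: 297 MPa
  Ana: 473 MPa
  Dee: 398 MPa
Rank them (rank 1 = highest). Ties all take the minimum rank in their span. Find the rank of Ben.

Sorted (descending): 591, 591, 473, 398, 297
The 2 values of 591 occupy positions 1–2 → each gets rank 1.
Ben has value 591 MPa → rank 1.

1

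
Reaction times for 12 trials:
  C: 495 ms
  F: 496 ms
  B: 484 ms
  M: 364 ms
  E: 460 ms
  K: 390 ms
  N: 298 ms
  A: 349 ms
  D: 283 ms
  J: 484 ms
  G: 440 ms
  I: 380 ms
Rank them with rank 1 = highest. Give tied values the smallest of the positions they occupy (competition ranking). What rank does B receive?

Sorted (descending): 496, 495, 484, 484, 460, 440, 390, 380, 364, 349, 298, 283
The 2 values of 484 occupy positions 3–4 → each gets rank 3.
B has value 484 ms → rank 3.

3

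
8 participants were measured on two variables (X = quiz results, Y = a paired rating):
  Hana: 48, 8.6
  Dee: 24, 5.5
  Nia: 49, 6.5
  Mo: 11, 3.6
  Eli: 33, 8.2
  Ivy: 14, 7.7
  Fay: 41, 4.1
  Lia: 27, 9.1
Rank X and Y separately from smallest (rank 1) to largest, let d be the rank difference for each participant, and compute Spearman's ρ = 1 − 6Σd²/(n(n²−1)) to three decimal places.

Ranks of variable 1: 7, 3, 8, 1, 5, 2, 6, 4
Ranks of variable 2: 7, 3, 4, 1, 6, 5, 2, 8
d = r₁ − r₂: 0, 0, 4, 0, -1, -3, 4, -4
d²: 0, 0, 16, 0, 1, 9, 16, 16; Σd² = 58
ρ = 1 − 6·58/(8·63) = 1 − 348/504 = 0.310

0.310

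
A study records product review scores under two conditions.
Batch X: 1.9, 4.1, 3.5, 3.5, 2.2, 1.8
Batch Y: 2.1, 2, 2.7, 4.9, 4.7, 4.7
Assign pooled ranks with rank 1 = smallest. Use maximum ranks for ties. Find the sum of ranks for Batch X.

33

Sorted (ascending): 1.8, 1.9, 2, 2.1, 2.2, 2.7, 3.5, 3.5, 4.1, 4.7, 4.7, 4.9
The 2 values of 3.5 occupy positions 7–8 → each gets rank 8.
The 2 values of 4.7 occupy positions 10–11 → each gets rank 11.
Batch X values → pooled ranks: 1.9→2, 4.1→9, 3.5→8, 3.5→8, 2.2→5, 1.8→1
Rank sum = 2 + 9 + 8 + 8 + 5 + 1 = 33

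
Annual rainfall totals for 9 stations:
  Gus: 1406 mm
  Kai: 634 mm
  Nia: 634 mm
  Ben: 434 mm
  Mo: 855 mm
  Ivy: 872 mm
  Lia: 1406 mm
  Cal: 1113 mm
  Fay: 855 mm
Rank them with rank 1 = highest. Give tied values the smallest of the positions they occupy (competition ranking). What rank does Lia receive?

1

Sorted (descending): 1406, 1406, 1113, 872, 855, 855, 634, 634, 434
The 2 values of 1406 occupy positions 1–2 → each gets rank 1.
The 2 values of 855 occupy positions 5–6 → each gets rank 5.
The 2 values of 634 occupy positions 7–8 → each gets rank 7.
Lia has value 1406 mm → rank 1.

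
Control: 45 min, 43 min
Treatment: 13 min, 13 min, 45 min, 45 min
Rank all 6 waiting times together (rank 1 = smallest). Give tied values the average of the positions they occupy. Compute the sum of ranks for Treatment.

Sorted (ascending): 13, 13, 43, 45, 45, 45
The 2 values of 13 occupy positions 1–2 → average rank (1+2)/2 = 1.5.
The 3 values of 45 occupy positions 4–6 → average rank 5.
Treatment values → pooled ranks: 13→1.5, 13→1.5, 45→5, 45→5
Rank sum = 1.5 + 1.5 + 5 + 5 = 13

13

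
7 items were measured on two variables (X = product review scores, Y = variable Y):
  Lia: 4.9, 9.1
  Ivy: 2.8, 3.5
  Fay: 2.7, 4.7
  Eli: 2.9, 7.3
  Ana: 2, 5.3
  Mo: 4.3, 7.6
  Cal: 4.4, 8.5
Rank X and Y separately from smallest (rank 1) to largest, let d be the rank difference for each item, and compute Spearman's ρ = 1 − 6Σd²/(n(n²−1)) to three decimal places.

Ranks of variable 1: 7, 3, 2, 4, 1, 5, 6
Ranks of variable 2: 7, 1, 2, 4, 3, 5, 6
d = r₁ − r₂: 0, 2, 0, 0, -2, 0, 0
d²: 0, 4, 0, 0, 4, 0, 0; Σd² = 8
ρ = 1 − 6·8/(7·48) = 1 − 48/336 = 0.857

0.857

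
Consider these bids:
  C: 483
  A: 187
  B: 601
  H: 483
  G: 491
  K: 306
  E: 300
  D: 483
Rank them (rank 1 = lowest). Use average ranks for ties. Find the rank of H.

5

Sorted (ascending): 187, 300, 306, 483, 483, 483, 491, 601
The 3 values of 483 occupy positions 4–6 → average rank 5.
H has value 483 → rank 5.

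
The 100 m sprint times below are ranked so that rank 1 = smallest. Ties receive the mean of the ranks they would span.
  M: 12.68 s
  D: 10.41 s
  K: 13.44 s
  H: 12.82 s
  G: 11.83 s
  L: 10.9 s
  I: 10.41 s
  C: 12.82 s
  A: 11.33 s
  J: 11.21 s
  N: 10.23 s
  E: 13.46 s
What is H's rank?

9.5

Sorted (ascending): 10.23, 10.41, 10.41, 10.9, 11.21, 11.33, 11.83, 12.68, 12.82, 12.82, 13.44, 13.46
The 2 values of 10.41 occupy positions 2–3 → average rank (2+3)/2 = 2.5.
The 2 values of 12.82 occupy positions 9–10 → average rank (9+10)/2 = 9.5.
H has value 12.82 s → rank 9.5.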